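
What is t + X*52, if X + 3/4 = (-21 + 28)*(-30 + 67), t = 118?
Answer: 13547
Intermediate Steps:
X = 1033/4 (X = -¾ + (-21 + 28)*(-30 + 67) = -¾ + 7*37 = -¾ + 259 = 1033/4 ≈ 258.25)
t + X*52 = 118 + (1033/4)*52 = 118 + 13429 = 13547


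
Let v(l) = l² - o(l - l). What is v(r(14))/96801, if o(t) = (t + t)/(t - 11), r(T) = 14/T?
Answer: 1/96801 ≈ 1.0330e-5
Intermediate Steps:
o(t) = 2*t/(-11 + t) (o(t) = (2*t)/(-11 + t) = 2*t/(-11 + t))
v(l) = l² (v(l) = l² - 2*(l - l)/(-11 + (l - l)) = l² - 2*0/(-11 + 0) = l² - 2*0/(-11) = l² - 2*0*(-1)/11 = l² - 1*0 = l² + 0 = l²)
v(r(14))/96801 = (14/14)²/96801 = (14*(1/14))²*(1/96801) = 1²*(1/96801) = 1*(1/96801) = 1/96801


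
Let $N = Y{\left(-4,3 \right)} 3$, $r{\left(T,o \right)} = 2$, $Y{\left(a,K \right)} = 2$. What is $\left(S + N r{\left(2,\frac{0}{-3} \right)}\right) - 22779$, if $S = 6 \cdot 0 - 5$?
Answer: $-22772$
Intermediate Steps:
$S = -5$ ($S = 0 - 5 = -5$)
$N = 6$ ($N = 2 \cdot 3 = 6$)
$\left(S + N r{\left(2,\frac{0}{-3} \right)}\right) - 22779 = \left(-5 + 6 \cdot 2\right) - 22779 = \left(-5 + 12\right) - 22779 = 7 - 22779 = -22772$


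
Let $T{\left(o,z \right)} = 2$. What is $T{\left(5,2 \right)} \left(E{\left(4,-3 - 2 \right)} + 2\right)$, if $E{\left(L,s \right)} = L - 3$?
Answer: $6$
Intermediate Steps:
$E{\left(L,s \right)} = -3 + L$
$T{\left(5,2 \right)} \left(E{\left(4,-3 - 2 \right)} + 2\right) = 2 \left(\left(-3 + 4\right) + 2\right) = 2 \left(1 + 2\right) = 2 \cdot 3 = 6$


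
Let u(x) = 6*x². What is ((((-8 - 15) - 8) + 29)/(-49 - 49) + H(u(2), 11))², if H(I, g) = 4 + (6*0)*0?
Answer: 38809/2401 ≈ 16.164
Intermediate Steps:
H(I, g) = 4 (H(I, g) = 4 + 0*0 = 4 + 0 = 4)
((((-8 - 15) - 8) + 29)/(-49 - 49) + H(u(2), 11))² = ((((-8 - 15) - 8) + 29)/(-49 - 49) + 4)² = (((-23 - 8) + 29)/(-98) + 4)² = ((-31 + 29)*(-1/98) + 4)² = (-2*(-1/98) + 4)² = (1/49 + 4)² = (197/49)² = 38809/2401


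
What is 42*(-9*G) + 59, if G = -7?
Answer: 2705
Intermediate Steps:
42*(-9*G) + 59 = 42*(-9*(-7)) + 59 = 42*63 + 59 = 2646 + 59 = 2705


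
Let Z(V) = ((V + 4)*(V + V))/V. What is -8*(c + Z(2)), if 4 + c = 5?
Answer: -104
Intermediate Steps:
Z(V) = 8 + 2*V (Z(V) = ((4 + V)*(2*V))/V = (2*V*(4 + V))/V = 8 + 2*V)
c = 1 (c = -4 + 5 = 1)
-8*(c + Z(2)) = -8*(1 + (8 + 2*2)) = -8*(1 + (8 + 4)) = -8*(1 + 12) = -8*13 = -104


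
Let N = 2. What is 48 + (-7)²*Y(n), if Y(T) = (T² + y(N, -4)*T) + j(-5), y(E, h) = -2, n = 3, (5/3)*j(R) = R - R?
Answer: 195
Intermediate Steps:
j(R) = 0 (j(R) = 3*(R - R)/5 = (⅗)*0 = 0)
Y(T) = T² - 2*T (Y(T) = (T² - 2*T) + 0 = T² - 2*T)
48 + (-7)²*Y(n) = 48 + (-7)²*(3*(-2 + 3)) = 48 + 49*(3*1) = 48 + 49*3 = 48 + 147 = 195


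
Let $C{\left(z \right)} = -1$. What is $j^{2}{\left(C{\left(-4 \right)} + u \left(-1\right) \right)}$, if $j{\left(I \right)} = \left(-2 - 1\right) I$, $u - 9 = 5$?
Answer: $2025$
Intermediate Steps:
$u = 14$ ($u = 9 + 5 = 14$)
$j{\left(I \right)} = - 3 I$
$j^{2}{\left(C{\left(-4 \right)} + u \left(-1\right) \right)} = \left(- 3 \left(-1 + 14 \left(-1\right)\right)\right)^{2} = \left(- 3 \left(-1 - 14\right)\right)^{2} = \left(\left(-3\right) \left(-15\right)\right)^{2} = 45^{2} = 2025$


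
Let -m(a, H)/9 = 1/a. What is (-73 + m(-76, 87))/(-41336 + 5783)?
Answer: 5539/2702028 ≈ 0.0020499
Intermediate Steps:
m(a, H) = -9/a
(-73 + m(-76, 87))/(-41336 + 5783) = (-73 - 9/(-76))/(-41336 + 5783) = (-73 - 9*(-1/76))/(-35553) = (-73 + 9/76)*(-1/35553) = -5539/76*(-1/35553) = 5539/2702028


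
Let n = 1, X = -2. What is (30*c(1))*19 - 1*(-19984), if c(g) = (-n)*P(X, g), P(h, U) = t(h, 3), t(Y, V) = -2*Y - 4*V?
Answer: 24544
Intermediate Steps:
t(Y, V) = -4*V - 2*Y
P(h, U) = -12 - 2*h (P(h, U) = -4*3 - 2*h = -12 - 2*h)
c(g) = 8 (c(g) = (-1*1)*(-12 - 2*(-2)) = -(-12 + 4) = -1*(-8) = 8)
(30*c(1))*19 - 1*(-19984) = (30*8)*19 - 1*(-19984) = 240*19 + 19984 = 4560 + 19984 = 24544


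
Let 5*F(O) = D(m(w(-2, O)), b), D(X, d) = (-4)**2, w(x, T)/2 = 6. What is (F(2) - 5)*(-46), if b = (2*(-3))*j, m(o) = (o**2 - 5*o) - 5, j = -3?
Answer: 414/5 ≈ 82.800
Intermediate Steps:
w(x, T) = 12 (w(x, T) = 2*6 = 12)
m(o) = -5 + o**2 - 5*o
b = 18 (b = (2*(-3))*(-3) = -6*(-3) = 18)
D(X, d) = 16
F(O) = 16/5 (F(O) = (1/5)*16 = 16/5)
(F(2) - 5)*(-46) = (16/5 - 5)*(-46) = -9/5*(-46) = 414/5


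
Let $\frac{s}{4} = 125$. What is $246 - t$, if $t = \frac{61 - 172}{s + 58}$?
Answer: $\frac{45793}{186} \approx 246.2$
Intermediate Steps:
$s = 500$ ($s = 4 \cdot 125 = 500$)
$t = - \frac{37}{186}$ ($t = \frac{61 - 172}{500 + 58} = - \frac{111}{558} = \left(-111\right) \frac{1}{558} = - \frac{37}{186} \approx -0.19892$)
$246 - t = 246 - - \frac{37}{186} = 246 + \frac{37}{186} = \frac{45793}{186}$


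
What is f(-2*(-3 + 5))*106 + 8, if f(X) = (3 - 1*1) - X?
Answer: 644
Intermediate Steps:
f(X) = 2 - X (f(X) = (3 - 1) - X = 2 - X)
f(-2*(-3 + 5))*106 + 8 = (2 - (-2)*(-3 + 5))*106 + 8 = (2 - (-2)*2)*106 + 8 = (2 - 1*(-4))*106 + 8 = (2 + 4)*106 + 8 = 6*106 + 8 = 636 + 8 = 644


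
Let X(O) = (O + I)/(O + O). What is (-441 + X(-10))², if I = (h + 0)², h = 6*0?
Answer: 776161/4 ≈ 1.9404e+5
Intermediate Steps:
h = 0
I = 0 (I = (0 + 0)² = 0² = 0)
X(O) = ½ (X(O) = (O + 0)/(O + O) = O/((2*O)) = O*(1/(2*O)) = ½)
(-441 + X(-10))² = (-441 + ½)² = (-881/2)² = 776161/4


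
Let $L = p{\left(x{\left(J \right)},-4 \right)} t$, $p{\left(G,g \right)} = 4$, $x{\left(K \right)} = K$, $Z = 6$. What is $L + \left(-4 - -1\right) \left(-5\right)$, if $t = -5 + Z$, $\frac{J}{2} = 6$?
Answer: $19$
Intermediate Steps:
$J = 12$ ($J = 2 \cdot 6 = 12$)
$t = 1$ ($t = -5 + 6 = 1$)
$L = 4$ ($L = 4 \cdot 1 = 4$)
$L + \left(-4 - -1\right) \left(-5\right) = 4 + \left(-4 - -1\right) \left(-5\right) = 4 + \left(-4 + 1\right) \left(-5\right) = 4 - -15 = 4 + 15 = 19$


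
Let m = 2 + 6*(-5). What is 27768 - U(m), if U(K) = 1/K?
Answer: 777505/28 ≈ 27768.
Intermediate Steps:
m = -28 (m = 2 - 30 = -28)
27768 - U(m) = 27768 - 1/(-28) = 27768 - 1*(-1/28) = 27768 + 1/28 = 777505/28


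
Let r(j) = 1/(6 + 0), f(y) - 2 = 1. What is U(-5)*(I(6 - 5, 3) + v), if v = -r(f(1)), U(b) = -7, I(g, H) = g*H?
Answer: -119/6 ≈ -19.833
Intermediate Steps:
f(y) = 3 (f(y) = 2 + 1 = 3)
r(j) = ⅙ (r(j) = 1/6 = ⅙)
I(g, H) = H*g
v = -⅙ (v = -1*⅙ = -⅙ ≈ -0.16667)
U(-5)*(I(6 - 5, 3) + v) = -7*(3*(6 - 5) - ⅙) = -7*(3*1 - ⅙) = -7*(3 - ⅙) = -7*17/6 = -119/6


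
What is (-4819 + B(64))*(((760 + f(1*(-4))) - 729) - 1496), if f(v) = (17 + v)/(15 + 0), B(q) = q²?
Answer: 5292842/5 ≈ 1.0586e+6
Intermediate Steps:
f(v) = 17/15 + v/15 (f(v) = (17 + v)/15 = (17 + v)*(1/15) = 17/15 + v/15)
(-4819 + B(64))*(((760 + f(1*(-4))) - 729) - 1496) = (-4819 + 64²)*(((760 + (17/15 + (1*(-4))/15)) - 729) - 1496) = (-4819 + 4096)*(((760 + (17/15 + (1/15)*(-4))) - 729) - 1496) = -723*(((760 + (17/15 - 4/15)) - 729) - 1496) = -723*(((760 + 13/15) - 729) - 1496) = -723*((11413/15 - 729) - 1496) = -723*(478/15 - 1496) = -723*(-21962/15) = 5292842/5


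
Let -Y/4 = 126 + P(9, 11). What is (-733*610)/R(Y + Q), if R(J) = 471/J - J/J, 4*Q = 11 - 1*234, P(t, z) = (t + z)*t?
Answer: 2288858470/7003 ≈ 3.2684e+5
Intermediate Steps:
P(t, z) = t*(t + z)
Y = -1224 (Y = -4*(126 + 9*(9 + 11)) = -4*(126 + 9*20) = -4*(126 + 180) = -4*306 = -1224)
Q = -223/4 (Q = (11 - 1*234)/4 = (11 - 234)/4 = (¼)*(-223) = -223/4 ≈ -55.750)
R(J) = -1 + 471/J (R(J) = 471/J - 1*1 = 471/J - 1 = -1 + 471/J)
(-733*610)/R(Y + Q) = (-733*610)/(((471 - (-1224 - 223/4))/(-1224 - 223/4))) = -447130*(-5119/(4*(471 - 1*(-5119/4)))) = -447130*(-5119/(4*(471 + 5119/4))) = -447130/((-4/5119*7003/4)) = -447130/(-7003/5119) = -447130*(-5119/7003) = 2288858470/7003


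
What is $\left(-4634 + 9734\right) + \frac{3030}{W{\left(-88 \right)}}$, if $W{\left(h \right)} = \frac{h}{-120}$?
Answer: $\frac{101550}{11} \approx 9231.8$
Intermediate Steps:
$W{\left(h \right)} = - \frac{h}{120}$ ($W{\left(h \right)} = h \left(- \frac{1}{120}\right) = - \frac{h}{120}$)
$\left(-4634 + 9734\right) + \frac{3030}{W{\left(-88 \right)}} = \left(-4634 + 9734\right) + \frac{3030}{\left(- \frac{1}{120}\right) \left(-88\right)} = 5100 + \frac{3030}{\frac{11}{15}} = 5100 + 3030 \cdot \frac{15}{11} = 5100 + \frac{45450}{11} = \frac{101550}{11}$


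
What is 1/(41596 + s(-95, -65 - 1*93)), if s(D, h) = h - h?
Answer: 1/41596 ≈ 2.4041e-5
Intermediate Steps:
s(D, h) = 0
1/(41596 + s(-95, -65 - 1*93)) = 1/(41596 + 0) = 1/41596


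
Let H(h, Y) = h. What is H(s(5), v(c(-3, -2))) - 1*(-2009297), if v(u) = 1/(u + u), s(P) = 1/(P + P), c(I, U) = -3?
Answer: 20092971/10 ≈ 2.0093e+6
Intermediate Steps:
s(P) = 1/(2*P)
v(u) = 1/(2*u)
H(s(5), v(c(-3, -2))) - 1*(-2009297) = (½)/5 - 1*(-2009297) = (½)*(⅕) + 2009297 = ⅒ + 2009297 = 20092971/10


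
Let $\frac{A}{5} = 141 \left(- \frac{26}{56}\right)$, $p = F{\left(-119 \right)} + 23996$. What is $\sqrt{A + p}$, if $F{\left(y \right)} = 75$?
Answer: $\frac{\sqrt{4653761}}{14} \approx 154.09$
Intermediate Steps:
$p = 24071$ ($p = 75 + 23996 = 24071$)
$A = - \frac{9165}{28}$ ($A = 5 \cdot 141 \left(- \frac{26}{56}\right) = 5 \cdot 141 \left(\left(-26\right) \frac{1}{56}\right) = 5 \cdot 141 \left(- \frac{13}{28}\right) = 5 \left(- \frac{1833}{28}\right) = - \frac{9165}{28} \approx -327.32$)
$\sqrt{A + p} = \sqrt{- \frac{9165}{28} + 24071} = \sqrt{\frac{664823}{28}} = \frac{\sqrt{4653761}}{14}$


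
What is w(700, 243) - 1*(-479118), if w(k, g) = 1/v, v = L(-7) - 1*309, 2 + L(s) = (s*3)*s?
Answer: 78575351/164 ≈ 4.7912e+5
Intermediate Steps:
L(s) = -2 + 3*s**2 (L(s) = -2 + (s*3)*s = -2 + (3*s)*s = -2 + 3*s**2)
v = -164 (v = (-2 + 3*(-7)**2) - 1*309 = (-2 + 3*49) - 309 = (-2 + 147) - 309 = 145 - 309 = -164)
w(k, g) = -1/164 (w(k, g) = 1/(-164) = -1/164)
w(700, 243) - 1*(-479118) = -1/164 - 1*(-479118) = -1/164 + 479118 = 78575351/164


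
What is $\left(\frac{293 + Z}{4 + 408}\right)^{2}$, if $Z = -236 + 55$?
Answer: $\frac{784}{10609} \approx 0.0739$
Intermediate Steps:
$Z = -181$
$\left(\frac{293 + Z}{4 + 408}\right)^{2} = \left(\frac{293 - 181}{4 + 408}\right)^{2} = \left(\frac{112}{412}\right)^{2} = \left(112 \cdot \frac{1}{412}\right)^{2} = \left(\frac{28}{103}\right)^{2} = \frac{784}{10609}$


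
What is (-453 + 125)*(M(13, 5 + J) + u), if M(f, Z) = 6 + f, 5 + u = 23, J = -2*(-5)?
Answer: -12136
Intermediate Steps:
J = 10
u = 18 (u = -5 + 23 = 18)
(-453 + 125)*(M(13, 5 + J) + u) = (-453 + 125)*((6 + 13) + 18) = -328*(19 + 18) = -328*37 = -12136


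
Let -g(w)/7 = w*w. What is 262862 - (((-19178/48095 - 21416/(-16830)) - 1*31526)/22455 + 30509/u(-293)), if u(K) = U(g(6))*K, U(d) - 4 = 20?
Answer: 1119932911023314854133/4260442533910200 ≈ 2.6287e+5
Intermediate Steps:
g(w) = -7*w**2 (g(w) = -7*w*w = -7*w**2)
U(d) = 24 (U(d) = 4 + 20 = 24)
u(K) = 24*K
262862 - (((-19178/48095 - 21416/(-16830)) - 1*31526)/22455 + 30509/u(-293)) = 262862 - (((-19178/48095 - 21416/(-16830)) - 1*31526)/22455 + 30509/((24*(-293)))) = 262862 - (((-19178*1/48095 - 21416*(-1/16830)) - 31526)*(1/22455) + 30509/(-7032)) = 262862 - (((-19178/48095 + 10708/8415) - 31526)*(1/22455) + 30509*(-1/7032)) = 262862 - ((70723678/80943885 - 31526)*(1/22455) - 30509/7032) = 262862 - (-2551766194832/80943885*1/22455 - 30509/7032) = 262862 - (-2551766194832/1817594937675 - 30509/7032) = 262862 - 1*(-24465674611861733/4260442533910200) = 262862 + 24465674611861733/4260442533910200 = 1119932911023314854133/4260442533910200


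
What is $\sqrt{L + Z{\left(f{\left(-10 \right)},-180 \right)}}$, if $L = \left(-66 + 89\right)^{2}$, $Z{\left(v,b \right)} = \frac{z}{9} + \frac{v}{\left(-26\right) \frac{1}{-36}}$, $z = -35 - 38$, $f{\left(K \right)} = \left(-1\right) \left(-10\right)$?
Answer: $\frac{2 \sqrt{203333}}{39} \approx 23.124$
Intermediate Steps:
$f{\left(K \right)} = 10$
$z = -73$
$Z{\left(v,b \right)} = - \frac{73}{9} + \frac{18 v}{13}$ ($Z{\left(v,b \right)} = - \frac{73}{9} + \frac{v}{\left(-26\right) \frac{1}{-36}} = \left(-73\right) \frac{1}{9} + \frac{v}{\left(-26\right) \left(- \frac{1}{36}\right)} = - \frac{73}{9} + \frac{v}{\frac{13}{18}} = - \frac{73}{9} + v \frac{18}{13} = - \frac{73}{9} + \frac{18 v}{13}$)
$L = 529$ ($L = 23^{2} = 529$)
$\sqrt{L + Z{\left(f{\left(-10 \right)},-180 \right)}} = \sqrt{529 + \left(- \frac{73}{9} + \frac{18}{13} \cdot 10\right)} = \sqrt{529 + \left(- \frac{73}{9} + \frac{180}{13}\right)} = \sqrt{529 + \frac{671}{117}} = \sqrt{\frac{62564}{117}} = \frac{2 \sqrt{203333}}{39}$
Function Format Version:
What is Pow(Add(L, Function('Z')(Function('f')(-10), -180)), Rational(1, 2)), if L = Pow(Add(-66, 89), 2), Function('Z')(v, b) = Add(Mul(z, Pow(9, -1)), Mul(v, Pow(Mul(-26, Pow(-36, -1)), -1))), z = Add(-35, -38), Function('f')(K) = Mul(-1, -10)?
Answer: Mul(Rational(2, 39), Pow(203333, Rational(1, 2))) ≈ 23.124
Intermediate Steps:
Function('f')(K) = 10
z = -73
Function('Z')(v, b) = Add(Rational(-73, 9), Mul(Rational(18, 13), v)) (Function('Z')(v, b) = Add(Mul(-73, Pow(9, -1)), Mul(v, Pow(Mul(-26, Pow(-36, -1)), -1))) = Add(Mul(-73, Rational(1, 9)), Mul(v, Pow(Mul(-26, Rational(-1, 36)), -1))) = Add(Rational(-73, 9), Mul(v, Pow(Rational(13, 18), -1))) = Add(Rational(-73, 9), Mul(v, Rational(18, 13))) = Add(Rational(-73, 9), Mul(Rational(18, 13), v)))
L = 529 (L = Pow(23, 2) = 529)
Pow(Add(L, Function('Z')(Function('f')(-10), -180)), Rational(1, 2)) = Pow(Add(529, Add(Rational(-73, 9), Mul(Rational(18, 13), 10))), Rational(1, 2)) = Pow(Add(529, Add(Rational(-73, 9), Rational(180, 13))), Rational(1, 2)) = Pow(Add(529, Rational(671, 117)), Rational(1, 2)) = Pow(Rational(62564, 117), Rational(1, 2)) = Mul(Rational(2, 39), Pow(203333, Rational(1, 2)))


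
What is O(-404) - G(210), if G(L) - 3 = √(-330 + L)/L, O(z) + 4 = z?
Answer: -411 - I*√30/105 ≈ -411.0 - 0.052164*I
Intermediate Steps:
O(z) = -4 + z
G(L) = 3 + √(-330 + L)/L
O(-404) - G(210) = (-4 - 404) - (3 + √(-330 + 210)/210) = -408 - (3 + √(-120)/210) = -408 - (3 + (2*I*√30)/210) = -408 - (3 + I*√30/105) = -408 + (-3 - I*√30/105) = -411 - I*√30/105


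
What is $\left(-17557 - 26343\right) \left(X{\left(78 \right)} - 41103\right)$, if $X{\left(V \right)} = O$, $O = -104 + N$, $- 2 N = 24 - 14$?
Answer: $1809206800$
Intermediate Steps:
$N = -5$ ($N = - \frac{24 - 14}{2} = \left(- \frac{1}{2}\right) 10 = -5$)
$O = -109$ ($O = -104 - 5 = -109$)
$X{\left(V \right)} = -109$
$\left(-17557 - 26343\right) \left(X{\left(78 \right)} - 41103\right) = \left(-17557 - 26343\right) \left(-109 - 41103\right) = \left(-43900\right) \left(-41212\right) = 1809206800$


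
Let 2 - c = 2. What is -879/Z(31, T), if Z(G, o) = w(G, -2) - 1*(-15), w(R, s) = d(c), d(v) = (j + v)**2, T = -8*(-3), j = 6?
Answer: -293/17 ≈ -17.235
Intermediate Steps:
c = 0 (c = 2 - 1*2 = 2 - 2 = 0)
T = 24
d(v) = (6 + v)**2
w(R, s) = 36 (w(R, s) = (6 + 0)**2 = 6**2 = 36)
Z(G, o) = 51 (Z(G, o) = 36 - 1*(-15) = 36 + 15 = 51)
-879/Z(31, T) = -879/51 = -879*1/51 = -293/17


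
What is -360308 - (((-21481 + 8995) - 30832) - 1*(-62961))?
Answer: -379951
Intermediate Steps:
-360308 - (((-21481 + 8995) - 30832) - 1*(-62961)) = -360308 - ((-12486 - 30832) + 62961) = -360308 - (-43318 + 62961) = -360308 - 1*19643 = -360308 - 19643 = -379951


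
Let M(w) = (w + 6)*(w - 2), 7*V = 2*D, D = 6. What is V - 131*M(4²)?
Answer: -282424/7 ≈ -40346.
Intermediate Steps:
V = 12/7 (V = (2*6)/7 = (⅐)*12 = 12/7 ≈ 1.7143)
M(w) = (-2 + w)*(6 + w) (M(w) = (6 + w)*(-2 + w) = (-2 + w)*(6 + w))
V - 131*M(4²) = 12/7 - 131*(-12 + (4²)² + 4*4²) = 12/7 - 131*(-12 + 16² + 4*16) = 12/7 - 131*(-12 + 256 + 64) = 12/7 - 131*308 = 12/7 - 40348 = -282424/7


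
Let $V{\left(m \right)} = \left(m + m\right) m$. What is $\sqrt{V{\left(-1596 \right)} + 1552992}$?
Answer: $8 \sqrt{103866} \approx 2578.3$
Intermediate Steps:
$V{\left(m \right)} = 2 m^{2}$ ($V{\left(m \right)} = 2 m m = 2 m^{2}$)
$\sqrt{V{\left(-1596 \right)} + 1552992} = \sqrt{2 \left(-1596\right)^{2} + 1552992} = \sqrt{2 \cdot 2547216 + 1552992} = \sqrt{5094432 + 1552992} = \sqrt{6647424} = 8 \sqrt{103866}$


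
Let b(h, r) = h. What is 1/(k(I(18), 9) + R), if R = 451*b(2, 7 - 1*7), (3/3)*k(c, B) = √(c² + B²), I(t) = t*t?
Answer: 902/708547 - 9*√1297/708547 ≈ 0.00081558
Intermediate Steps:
I(t) = t²
k(c, B) = √(B² + c²) (k(c, B) = √(c² + B²) = √(B² + c²))
R = 902 (R = 451*2 = 902)
1/(k(I(18), 9) + R) = 1/(√(9² + (18²)²) + 902) = 1/(√(81 + 324²) + 902) = 1/(√(81 + 104976) + 902) = 1/(√105057 + 902) = 1/(9*√1297 + 902) = 1/(902 + 9*√1297)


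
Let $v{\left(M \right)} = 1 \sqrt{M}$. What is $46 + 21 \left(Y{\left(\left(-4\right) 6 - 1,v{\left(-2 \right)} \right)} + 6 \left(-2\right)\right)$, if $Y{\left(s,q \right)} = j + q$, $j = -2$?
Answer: $-248 + 21 i \sqrt{2} \approx -248.0 + 29.698 i$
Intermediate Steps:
$v{\left(M \right)} = \sqrt{M}$
$Y{\left(s,q \right)} = -2 + q$
$46 + 21 \left(Y{\left(\left(-4\right) 6 - 1,v{\left(-2 \right)} \right)} + 6 \left(-2\right)\right) = 46 + 21 \left(\left(-2 + \sqrt{-2}\right) + 6 \left(-2\right)\right) = 46 + 21 \left(\left(-2 + i \sqrt{2}\right) - 12\right) = 46 + 21 \left(-14 + i \sqrt{2}\right) = 46 - \left(294 - 21 i \sqrt{2}\right) = -248 + 21 i \sqrt{2}$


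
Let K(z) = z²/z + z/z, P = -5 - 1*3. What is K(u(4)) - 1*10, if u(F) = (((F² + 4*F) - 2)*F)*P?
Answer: -969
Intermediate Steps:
P = -8 (P = -5 - 3 = -8)
u(F) = -8*F*(-2 + F² + 4*F) (u(F) = (((F² + 4*F) - 2)*F)*(-8) = ((-2 + F² + 4*F)*F)*(-8) = (F*(-2 + F² + 4*F))*(-8) = -8*F*(-2 + F² + 4*F))
K(z) = 1 + z (K(z) = z + 1 = 1 + z)
K(u(4)) - 1*10 = (1 + 8*4*(2 - 1*4² - 4*4)) - 1*10 = (1 + 8*4*(2 - 1*16 - 16)) - 10 = (1 + 8*4*(2 - 16 - 16)) - 10 = (1 + 8*4*(-30)) - 10 = (1 - 960) - 10 = -959 - 10 = -969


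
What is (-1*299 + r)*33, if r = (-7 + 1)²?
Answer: -8679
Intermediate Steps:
r = 36 (r = (-6)² = 36)
(-1*299 + r)*33 = (-1*299 + 36)*33 = (-299 + 36)*33 = -263*33 = -8679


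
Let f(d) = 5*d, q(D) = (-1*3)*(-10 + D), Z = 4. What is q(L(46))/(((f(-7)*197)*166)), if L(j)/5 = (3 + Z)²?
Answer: 141/228914 ≈ 0.00061595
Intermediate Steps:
L(j) = 245 (L(j) = 5*(3 + 4)² = 5*7² = 5*49 = 245)
q(D) = 30 - 3*D (q(D) = -3*(-10 + D) = 30 - 3*D)
q(L(46))/(((f(-7)*197)*166)) = (30 - 3*245)/((((5*(-7))*197)*166)) = (30 - 735)/((-35*197*166)) = -705/((-6895*166)) = -705/(-1144570) = -705*(-1/1144570) = 141/228914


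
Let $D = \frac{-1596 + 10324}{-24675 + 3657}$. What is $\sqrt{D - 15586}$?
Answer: $\frac{i \sqrt{1721349377742}}{10509} \approx 124.85 i$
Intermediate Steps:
$D = - \frac{4364}{10509}$ ($D = \frac{8728}{-21018} = 8728 \left(- \frac{1}{21018}\right) = - \frac{4364}{10509} \approx -0.41526$)
$\sqrt{D - 15586} = \sqrt{- \frac{4364}{10509} - 15586} = \sqrt{- \frac{163797638}{10509}} = \frac{i \sqrt{1721349377742}}{10509}$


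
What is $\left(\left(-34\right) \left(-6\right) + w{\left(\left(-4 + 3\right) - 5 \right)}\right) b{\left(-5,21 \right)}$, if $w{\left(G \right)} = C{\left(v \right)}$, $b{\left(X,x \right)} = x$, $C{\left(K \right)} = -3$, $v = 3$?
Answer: $4221$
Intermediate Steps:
$w{\left(G \right)} = -3$
$\left(\left(-34\right) \left(-6\right) + w{\left(\left(-4 + 3\right) - 5 \right)}\right) b{\left(-5,21 \right)} = \left(\left(-34\right) \left(-6\right) - 3\right) 21 = \left(204 - 3\right) 21 = 201 \cdot 21 = 4221$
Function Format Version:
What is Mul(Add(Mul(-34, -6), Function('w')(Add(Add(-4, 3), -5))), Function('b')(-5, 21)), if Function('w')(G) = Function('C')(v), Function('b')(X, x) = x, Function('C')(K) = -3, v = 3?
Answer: 4221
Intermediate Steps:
Function('w')(G) = -3
Mul(Add(Mul(-34, -6), Function('w')(Add(Add(-4, 3), -5))), Function('b')(-5, 21)) = Mul(Add(Mul(-34, -6), -3), 21) = Mul(Add(204, -3), 21) = Mul(201, 21) = 4221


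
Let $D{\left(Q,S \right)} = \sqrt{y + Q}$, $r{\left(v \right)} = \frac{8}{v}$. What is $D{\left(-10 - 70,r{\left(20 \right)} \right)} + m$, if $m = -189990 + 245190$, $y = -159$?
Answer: $55200 + i \sqrt{239} \approx 55200.0 + 15.46 i$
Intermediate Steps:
$D{\left(Q,S \right)} = \sqrt{-159 + Q}$
$m = 55200$
$D{\left(-10 - 70,r{\left(20 \right)} \right)} + m = \sqrt{-159 - 80} + 55200 = \sqrt{-239} + 55200 = i \sqrt{239} + 55200 = 55200 + i \sqrt{239}$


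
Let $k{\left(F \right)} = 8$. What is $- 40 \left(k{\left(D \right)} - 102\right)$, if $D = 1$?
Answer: $3760$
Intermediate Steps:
$- 40 \left(k{\left(D \right)} - 102\right) = - 40 \left(8 - 102\right) = \left(-40\right) \left(-94\right) = 3760$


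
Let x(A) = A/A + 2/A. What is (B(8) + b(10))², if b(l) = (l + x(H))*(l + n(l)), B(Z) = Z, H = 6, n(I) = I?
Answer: 495616/9 ≈ 55068.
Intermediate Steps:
x(A) = 1 + 2/A
b(l) = 2*l*(4/3 + l) (b(l) = (l + (2 + 6)/6)*(l + l) = (l + (⅙)*8)*(2*l) = (l + 4/3)*(2*l) = (4/3 + l)*(2*l) = 2*l*(4/3 + l))
(B(8) + b(10))² = (8 + (⅔)*10*(4 + 3*10))² = (8 + (⅔)*10*(4 + 30))² = (8 + (⅔)*10*34)² = (8 + 680/3)² = (704/3)² = 495616/9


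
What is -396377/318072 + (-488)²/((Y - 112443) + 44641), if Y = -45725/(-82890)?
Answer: -1701265411699651/357516875591592 ≈ -4.7586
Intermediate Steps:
Y = 9145/16578 (Y = -45725*(-1/82890) = 9145/16578 ≈ 0.55163)
-396377/318072 + (-488)²/((Y - 112443) + 44641) = -396377/318072 + (-488)²/((9145/16578 - 112443) + 44641) = -396377*1/318072 + 238144/(-1864070909/16578 + 44641) = -396377/318072 + 238144/(-1124012411/16578) = -396377/318072 + 238144*(-16578/1124012411) = -396377/318072 - 3947951232/1124012411 = -1701265411699651/357516875591592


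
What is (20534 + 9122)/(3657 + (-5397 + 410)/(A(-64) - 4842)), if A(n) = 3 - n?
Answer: 70803700/8733581 ≈ 8.1071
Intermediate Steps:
(20534 + 9122)/(3657 + (-5397 + 410)/(A(-64) - 4842)) = (20534 + 9122)/(3657 + (-5397 + 410)/((3 - 1*(-64)) - 4842)) = 29656/(3657 - 4987/((3 + 64) - 4842)) = 29656/(3657 - 4987/(67 - 4842)) = 29656/(3657 - 4987/(-4775)) = 29656/(3657 - 4987*(-1/4775)) = 29656/(3657 + 4987/4775) = 29656/(17467162/4775) = 29656*(4775/17467162) = 70803700/8733581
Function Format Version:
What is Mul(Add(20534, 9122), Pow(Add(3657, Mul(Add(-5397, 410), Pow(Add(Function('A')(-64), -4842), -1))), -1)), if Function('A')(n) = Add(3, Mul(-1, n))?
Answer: Rational(70803700, 8733581) ≈ 8.1071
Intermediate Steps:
Mul(Add(20534, 9122), Pow(Add(3657, Mul(Add(-5397, 410), Pow(Add(Function('A')(-64), -4842), -1))), -1)) = Mul(Add(20534, 9122), Pow(Add(3657, Mul(Add(-5397, 410), Pow(Add(Add(3, Mul(-1, -64)), -4842), -1))), -1)) = Mul(29656, Pow(Add(3657, Mul(-4987, Pow(Add(Add(3, 64), -4842), -1))), -1)) = Mul(29656, Pow(Add(3657, Mul(-4987, Pow(Add(67, -4842), -1))), -1)) = Mul(29656, Pow(Add(3657, Mul(-4987, Pow(-4775, -1))), -1)) = Mul(29656, Pow(Add(3657, Mul(-4987, Rational(-1, 4775))), -1)) = Mul(29656, Pow(Add(3657, Rational(4987, 4775)), -1)) = Mul(29656, Pow(Rational(17467162, 4775), -1)) = Mul(29656, Rational(4775, 17467162)) = Rational(70803700, 8733581)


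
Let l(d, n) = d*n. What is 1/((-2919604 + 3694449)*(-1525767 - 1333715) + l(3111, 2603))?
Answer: -1/2215647232357 ≈ -4.5134e-13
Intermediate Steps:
1/((-2919604 + 3694449)*(-1525767 - 1333715) + l(3111, 2603)) = 1/((-2919604 + 3694449)*(-1525767 - 1333715) + 3111*2603) = 1/(774845*(-2859482) + 8097933) = 1/(-2215655330290 + 8097933) = 1/(-2215647232357) = -1/2215647232357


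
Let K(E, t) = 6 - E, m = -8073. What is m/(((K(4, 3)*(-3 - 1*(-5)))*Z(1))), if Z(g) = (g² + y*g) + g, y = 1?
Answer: -2691/4 ≈ -672.75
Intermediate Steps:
Z(g) = g² + 2*g (Z(g) = (g² + 1*g) + g = (g² + g) + g = (g + g²) + g = g² + 2*g)
m/(((K(4, 3)*(-3 - 1*(-5)))*Z(1))) = -8073*1/((-3 - 1*(-5))*(2 + 1)*(6 - 1*4)) = -8073*1/(3*(-3 + 5)*(6 - 4)) = -8073/((2*2)*3) = -8073/(4*3) = -8073/12 = -8073*1/12 = -2691/4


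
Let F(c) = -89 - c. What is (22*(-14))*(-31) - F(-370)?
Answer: 9267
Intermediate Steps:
(22*(-14))*(-31) - F(-370) = (22*(-14))*(-31) - (-89 - 1*(-370)) = -308*(-31) - (-89 + 370) = 9548 - 1*281 = 9548 - 281 = 9267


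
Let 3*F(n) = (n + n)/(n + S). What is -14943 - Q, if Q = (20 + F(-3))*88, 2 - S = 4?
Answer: -83691/5 ≈ -16738.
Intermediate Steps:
S = -2 (S = 2 - 1*4 = 2 - 4 = -2)
F(n) = 2*n/(3*(-2 + n)) (F(n) = ((n + n)/(n - 2))/3 = ((2*n)/(-2 + n))/3 = (2*n/(-2 + n))/3 = 2*n/(3*(-2 + n)))
Q = 8976/5 (Q = (20 + (2/3)*(-3)/(-2 - 3))*88 = (20 + (2/3)*(-3)/(-5))*88 = (20 + (2/3)*(-3)*(-1/5))*88 = (20 + 2/5)*88 = (102/5)*88 = 8976/5 ≈ 1795.2)
-14943 - Q = -14943 - 1*8976/5 = -14943 - 8976/5 = -83691/5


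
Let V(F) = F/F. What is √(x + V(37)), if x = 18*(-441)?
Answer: I*√7937 ≈ 89.09*I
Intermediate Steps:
V(F) = 1
x = -7938
√(x + V(37)) = √(-7938 + 1) = √(-7937) = I*√7937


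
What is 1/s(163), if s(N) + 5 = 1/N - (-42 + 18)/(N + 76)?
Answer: -38957/190634 ≈ -0.20436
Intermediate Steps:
s(N) = -5 + 1/N + 24/(76 + N) (s(N) = -5 + (1/N - (-42 + 18)/(N + 76)) = -5 + (1/N - (-24)/(76 + N)) = -5 + (1/N + 24/(76 + N)) = -5 + 1/N + 24/(76 + N))
1/s(163) = 1/((76 - 355*163 - 5*163²)/(163*(76 + 163))) = 1/((1/163)*(76 - 57865 - 5*26569)/239) = 1/((1/163)*(1/239)*(76 - 57865 - 132845)) = 1/((1/163)*(1/239)*(-190634)) = 1/(-190634/38957) = -38957/190634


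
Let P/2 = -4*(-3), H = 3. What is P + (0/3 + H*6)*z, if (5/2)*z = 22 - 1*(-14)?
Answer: 1416/5 ≈ 283.20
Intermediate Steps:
P = 24 (P = 2*(-4*(-3)) = 2*12 = 24)
z = 72/5 (z = 2*(22 - 1*(-14))/5 = 2*(22 + 14)/5 = (⅖)*36 = 72/5 ≈ 14.400)
P + (0/3 + H*6)*z = 24 + (0/3 + 3*6)*(72/5) = 24 + (0*(⅓) + 18)*(72/5) = 24 + (0 + 18)*(72/5) = 24 + 18*(72/5) = 24 + 1296/5 = 1416/5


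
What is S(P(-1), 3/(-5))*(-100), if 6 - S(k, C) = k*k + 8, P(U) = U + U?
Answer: 600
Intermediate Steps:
P(U) = 2*U
S(k, C) = -2 - k**2 (S(k, C) = 6 - (k*k + 8) = 6 - (k**2 + 8) = 6 - (8 + k**2) = 6 + (-8 - k**2) = -2 - k**2)
S(P(-1), 3/(-5))*(-100) = (-2 - (2*(-1))**2)*(-100) = (-2 - 1*(-2)**2)*(-100) = (-2 - 1*4)*(-100) = (-2 - 4)*(-100) = -6*(-100) = 600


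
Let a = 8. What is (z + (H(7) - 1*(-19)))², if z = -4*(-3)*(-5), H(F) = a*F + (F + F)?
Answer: 841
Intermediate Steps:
H(F) = 10*F (H(F) = 8*F + (F + F) = 8*F + 2*F = 10*F)
z = -60 (z = 12*(-5) = -60)
(z + (H(7) - 1*(-19)))² = (-60 + (10*7 - 1*(-19)))² = (-60 + (70 + 19))² = (-60 + 89)² = 29² = 841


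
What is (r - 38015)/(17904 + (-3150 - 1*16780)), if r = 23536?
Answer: 14479/2026 ≈ 7.1466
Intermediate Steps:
(r - 38015)/(17904 + (-3150 - 1*16780)) = (23536 - 38015)/(17904 + (-3150 - 1*16780)) = -14479/(17904 + (-3150 - 16780)) = -14479/(17904 - 19930) = -14479/(-2026) = -14479*(-1/2026) = 14479/2026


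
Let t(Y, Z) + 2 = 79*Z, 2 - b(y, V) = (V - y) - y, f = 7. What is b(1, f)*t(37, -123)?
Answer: 29157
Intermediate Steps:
b(y, V) = 2 - V + 2*y (b(y, V) = 2 - ((V - y) - y) = 2 - (V - 2*y) = 2 + (-V + 2*y) = 2 - V + 2*y)
t(Y, Z) = -2 + 79*Z
b(1, f)*t(37, -123) = (2 - 1*7 + 2*1)*(-2 + 79*(-123)) = (2 - 7 + 2)*(-2 - 9717) = -3*(-9719) = 29157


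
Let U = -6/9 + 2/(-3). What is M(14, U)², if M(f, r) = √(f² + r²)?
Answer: 1780/9 ≈ 197.78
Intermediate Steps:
U = -4/3 (U = -6*⅑ + 2*(-⅓) = -⅔ - ⅔ = -4/3 ≈ -1.3333)
M(14, U)² = (√(14² + (-4/3)²))² = (√(196 + 16/9))² = (√(1780/9))² = (2*√445/3)² = 1780/9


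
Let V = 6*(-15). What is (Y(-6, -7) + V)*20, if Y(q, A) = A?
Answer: -1940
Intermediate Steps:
V = -90
(Y(-6, -7) + V)*20 = (-7 - 90)*20 = -97*20 = -1940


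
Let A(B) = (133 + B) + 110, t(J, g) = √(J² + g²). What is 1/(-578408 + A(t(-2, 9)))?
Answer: -115633/66854953428 - √85/334274767140 ≈ -1.7296e-6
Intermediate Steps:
A(B) = 243 + B
1/(-578408 + A(t(-2, 9))) = 1/(-578408 + (243 + √((-2)² + 9²))) = 1/(-578408 + (243 + √(4 + 81))) = 1/(-578408 + (243 + √85)) = 1/(-578165 + √85)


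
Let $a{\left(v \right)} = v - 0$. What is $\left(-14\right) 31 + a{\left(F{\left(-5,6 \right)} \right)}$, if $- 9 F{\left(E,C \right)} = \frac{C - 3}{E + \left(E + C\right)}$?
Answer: $- \frac{5207}{12} \approx -433.92$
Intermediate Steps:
$F{\left(E,C \right)} = - \frac{-3 + C}{9 \left(C + 2 E\right)}$ ($F{\left(E,C \right)} = - \frac{\left(C - 3\right) \frac{1}{E + \left(E + C\right)}}{9} = - \frac{\left(-3 + C\right) \frac{1}{E + \left(C + E\right)}}{9} = - \frac{\left(-3 + C\right) \frac{1}{C + 2 E}}{9} = - \frac{\frac{1}{C + 2 E} \left(-3 + C\right)}{9} = - \frac{-3 + C}{9 \left(C + 2 E\right)}$)
$a{\left(v \right)} = v$ ($a{\left(v \right)} = v + 0 = v$)
$\left(-14\right) 31 + a{\left(F{\left(-5,6 \right)} \right)} = \left(-14\right) 31 + \frac{3 - 6}{9 \left(6 + 2 \left(-5\right)\right)} = -434 + \frac{3 - 6}{9 \left(6 - 10\right)} = -434 + \frac{1}{9} \frac{1}{-4} \left(-3\right) = -434 + \frac{1}{9} \left(- \frac{1}{4}\right) \left(-3\right) = -434 + \frac{1}{12} = - \frac{5207}{12}$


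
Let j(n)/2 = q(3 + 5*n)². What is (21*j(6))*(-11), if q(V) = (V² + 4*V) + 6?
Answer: -695554398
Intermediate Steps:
q(V) = 6 + V² + 4*V
j(n) = 2*(18 + (3 + 5*n)² + 20*n)² (j(n) = 2*(6 + (3 + 5*n)² + 4*(3 + 5*n))² = 2*(6 + (3 + 5*n)² + (12 + 20*n))² = 2*(18 + (3 + 5*n)² + 20*n)²)
(21*j(6))*(-11) = (21*(2*(18 + (3 + 5*6)² + 20*6)²))*(-11) = (21*(2*(18 + (3 + 30)² + 120)²))*(-11) = (21*(2*(18 + 33² + 120)²))*(-11) = (21*(2*(18 + 1089 + 120)²))*(-11) = (21*(2*1227²))*(-11) = (21*(2*1505529))*(-11) = (21*3011058)*(-11) = 63232218*(-11) = -695554398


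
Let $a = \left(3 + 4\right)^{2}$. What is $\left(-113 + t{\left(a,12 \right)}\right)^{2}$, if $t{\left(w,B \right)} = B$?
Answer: $10201$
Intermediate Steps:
$a = 49$ ($a = 7^{2} = 49$)
$\left(-113 + t{\left(a,12 \right)}\right)^{2} = \left(-113 + 12\right)^{2} = \left(-101\right)^{2} = 10201$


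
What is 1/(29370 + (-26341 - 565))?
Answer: 1/2464 ≈ 0.00040584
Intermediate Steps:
1/(29370 + (-26341 - 565)) = 1/(29370 - 26906) = 1/2464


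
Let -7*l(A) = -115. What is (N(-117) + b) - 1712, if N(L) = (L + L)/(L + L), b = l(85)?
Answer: -11862/7 ≈ -1694.6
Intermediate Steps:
l(A) = 115/7 (l(A) = -⅐*(-115) = 115/7)
b = 115/7 ≈ 16.429
N(L) = 1 (N(L) = (2*L)/((2*L)) = (2*L)*(1/(2*L)) = 1)
(N(-117) + b) - 1712 = (1 + 115/7) - 1712 = 122/7 - 1712 = -11862/7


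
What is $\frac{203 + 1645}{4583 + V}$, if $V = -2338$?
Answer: $\frac{1848}{2245} \approx 0.82316$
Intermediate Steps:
$\frac{203 + 1645}{4583 + V} = \frac{203 + 1645}{4583 - 2338} = \frac{1848}{2245}$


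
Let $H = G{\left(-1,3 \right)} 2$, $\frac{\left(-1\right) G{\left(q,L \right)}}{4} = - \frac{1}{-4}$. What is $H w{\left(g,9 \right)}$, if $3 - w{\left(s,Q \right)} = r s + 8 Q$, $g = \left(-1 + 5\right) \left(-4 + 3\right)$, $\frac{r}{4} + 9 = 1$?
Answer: $394$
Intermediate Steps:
$G{\left(q,L \right)} = -1$ ($G{\left(q,L \right)} = - 4 \left(- \frac{1}{-4}\right) = - 4 \left(\left(-1\right) \left(- \frac{1}{4}\right)\right) = \left(-4\right) \frac{1}{4} = -1$)
$r = -32$ ($r = -36 + 4 \cdot 1 = -36 + 4 = -32$)
$H = -2$ ($H = \left(-1\right) 2 = -2$)
$g = -4$ ($g = 4 \left(-1\right) = -4$)
$w{\left(s,Q \right)} = 3 - 8 Q + 32 s$ ($w{\left(s,Q \right)} = 3 - \left(- 32 s + 8 Q\right) = 3 - 8 Q + 32 s$)
$H w{\left(g,9 \right)} = - 2 \left(3 - 72 + 32 \left(-4\right)\right) = - 2 \left(3 - 72 - 128\right) = \left(-2\right) \left(-197\right) = 394$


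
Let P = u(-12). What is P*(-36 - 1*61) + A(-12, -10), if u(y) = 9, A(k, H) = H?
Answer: -883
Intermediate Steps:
P = 9
P*(-36 - 1*61) + A(-12, -10) = 9*(-36 - 1*61) - 10 = 9*(-36 - 61) - 10 = 9*(-97) - 10 = -873 - 10 = -883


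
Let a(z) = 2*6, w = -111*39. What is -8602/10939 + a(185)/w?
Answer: -12456442/15784977 ≈ -0.78913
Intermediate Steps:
w = -4329
a(z) = 12
-8602/10939 + a(185)/w = -8602/10939 + 12/(-4329) = -8602*1/10939 + 12*(-1/4329) = -8602/10939 - 4/1443 = -12456442/15784977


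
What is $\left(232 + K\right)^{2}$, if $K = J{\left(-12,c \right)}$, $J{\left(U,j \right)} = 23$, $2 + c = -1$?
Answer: $65025$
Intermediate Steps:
$c = -3$ ($c = -2 - 1 = -3$)
$K = 23$
$\left(232 + K\right)^{2} = \left(232 + 23\right)^{2} = 255^{2} = 65025$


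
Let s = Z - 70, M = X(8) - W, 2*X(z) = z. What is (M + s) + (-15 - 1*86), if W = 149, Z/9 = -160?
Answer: -1756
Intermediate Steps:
Z = -1440 (Z = 9*(-160) = -1440)
X(z) = z/2
M = -145 (M = (½)*8 - 1*149 = 4 - 149 = -145)
s = -1510 (s = -1440 - 70 = -1510)
(M + s) + (-15 - 1*86) = (-145 - 1510) + (-15 - 1*86) = -1655 + (-15 - 86) = -1655 - 101 = -1756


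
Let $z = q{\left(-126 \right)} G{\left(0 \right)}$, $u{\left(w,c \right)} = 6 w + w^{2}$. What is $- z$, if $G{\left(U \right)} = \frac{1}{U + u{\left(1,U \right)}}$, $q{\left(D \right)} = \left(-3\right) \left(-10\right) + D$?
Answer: $\frac{96}{7} \approx 13.714$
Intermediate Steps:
$q{\left(D \right)} = 30 + D$
$u{\left(w,c \right)} = w^{2} + 6 w$
$G{\left(U \right)} = \frac{1}{7 + U}$ ($G{\left(U \right)} = \frac{1}{U + 1 \left(6 + 1\right)} = \frac{1}{U + 1 \cdot 7} = \frac{1}{U + 7} = \frac{1}{7 + U}$)
$z = - \frac{96}{7}$ ($z = \frac{30 - 126}{7 + 0} = - \frac{96}{7} \approx -13.714$)
$- z = \left(-1\right) \left(- \frac{96}{7}\right) = \frac{96}{7}$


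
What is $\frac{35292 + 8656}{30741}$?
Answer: $\frac{43948}{30741} \approx 1.4296$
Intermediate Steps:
$\frac{35292 + 8656}{30741} = 43948 \cdot \frac{1}{30741} = \frac{43948}{30741}$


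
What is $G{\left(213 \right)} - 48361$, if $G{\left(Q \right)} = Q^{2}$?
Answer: $-2992$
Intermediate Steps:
$G{\left(213 \right)} - 48361 = 213^{2} - 48361 = 45369 - 48361 = -2992$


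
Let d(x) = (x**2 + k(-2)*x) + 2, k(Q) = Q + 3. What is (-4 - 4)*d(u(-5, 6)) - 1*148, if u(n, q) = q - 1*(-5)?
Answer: -1220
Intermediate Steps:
u(n, q) = 5 + q (u(n, q) = q + 5 = 5 + q)
k(Q) = 3 + Q
d(x) = 2 + x + x**2 (d(x) = (x**2 + (3 - 2)*x) + 2 = (x**2 + 1*x) + 2 = (x**2 + x) + 2 = (x + x**2) + 2 = 2 + x + x**2)
(-4 - 4)*d(u(-5, 6)) - 1*148 = (-4 - 4)*(2 + (5 + 6) + (5 + 6)**2) - 1*148 = -8*(2 + 11 + 11**2) - 148 = -8*(2 + 11 + 121) - 148 = -8*134 - 148 = -1072 - 148 = -1220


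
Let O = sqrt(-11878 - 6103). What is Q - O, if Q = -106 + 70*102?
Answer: 7034 - I*sqrt(17981) ≈ 7034.0 - 134.09*I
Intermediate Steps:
O = I*sqrt(17981) (O = sqrt(-17981) = I*sqrt(17981) ≈ 134.09*I)
Q = 7034 (Q = -106 + 7140 = 7034)
Q - O = 7034 - I*sqrt(17981)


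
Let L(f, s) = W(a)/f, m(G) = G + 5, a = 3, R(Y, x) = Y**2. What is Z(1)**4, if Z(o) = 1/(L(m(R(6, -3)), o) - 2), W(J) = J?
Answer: 2825761/38950081 ≈ 0.072548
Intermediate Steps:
m(G) = 5 + G
L(f, s) = 3/f
Z(o) = -41/79 (Z(o) = 1/(3/(5 + 6**2) - 2) = 1/(3/(5 + 36) - 2) = 1/(3/41 - 2) = 1/(-79/41) = -41/79)
Z(1)**4 = (-41/79)**4 = 2825761/38950081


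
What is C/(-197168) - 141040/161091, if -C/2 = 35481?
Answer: -8188617589/15880995144 ≈ -0.51562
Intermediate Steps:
C = -70962 (C = -2*35481 = -70962)
C/(-197168) - 141040/161091 = -70962/(-197168) - 141040/161091 = -70962*(-1/197168) - 141040*1/161091 = 35481/98584 - 141040/161091 = -8188617589/15880995144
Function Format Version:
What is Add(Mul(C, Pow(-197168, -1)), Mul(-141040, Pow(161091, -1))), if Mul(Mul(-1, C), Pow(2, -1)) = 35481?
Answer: Rational(-8188617589, 15880995144) ≈ -0.51562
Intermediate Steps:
C = -70962 (C = Mul(-2, 35481) = -70962)
Add(Mul(C, Pow(-197168, -1)), Mul(-141040, Pow(161091, -1))) = Add(Mul(-70962, Pow(-197168, -1)), Mul(-141040, Pow(161091, -1))) = Add(Mul(-70962, Rational(-1, 197168)), Mul(-141040, Rational(1, 161091))) = Add(Rational(35481, 98584), Rational(-141040, 161091)) = Rational(-8188617589, 15880995144)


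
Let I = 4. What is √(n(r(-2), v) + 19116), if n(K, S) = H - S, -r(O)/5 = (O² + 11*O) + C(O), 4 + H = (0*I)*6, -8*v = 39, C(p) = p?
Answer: √305870/4 ≈ 138.26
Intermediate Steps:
v = -39/8 (v = -⅛*39 = -39/8 ≈ -4.8750)
H = -4 (H = -4 + (0*4)*6 = -4 + 0*6 = -4 + 0 = -4)
r(O) = -60*O - 5*O² (r(O) = -5*((O² + 11*O) + O) = -5*(O² + 12*O) = -60*O - 5*O²)
n(K, S) = -4 - S
√(n(r(-2), v) + 19116) = √((-4 - 1*(-39/8)) + 19116) = √((-4 + 39/8) + 19116) = √(7/8 + 19116) = √(152935/8) = √305870/4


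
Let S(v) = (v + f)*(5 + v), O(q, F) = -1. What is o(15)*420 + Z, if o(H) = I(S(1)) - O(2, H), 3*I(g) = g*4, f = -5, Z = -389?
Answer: -13409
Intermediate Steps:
S(v) = (-5 + v)*(5 + v) (S(v) = (v - 5)*(5 + v) = (-5 + v)*(5 + v))
I(g) = 4*g/3 (I(g) = (g*4)/3 = (4*g)/3 = 4*g/3)
o(H) = -31 (o(H) = 4*(-25 + 1²)/3 - 1*(-1) = 4*(-25 + 1)/3 + 1 = (4/3)*(-24) + 1 = -32 + 1 = -31)
o(15)*420 + Z = -31*420 - 389 = -13020 - 389 = -13409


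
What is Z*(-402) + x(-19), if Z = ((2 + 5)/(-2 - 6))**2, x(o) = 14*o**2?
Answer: 151879/32 ≈ 4746.2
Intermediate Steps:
Z = 49/64 (Z = (7/(-8))**2 = (7*(-1/8))**2 = (-7/8)**2 = 49/64 ≈ 0.76563)
Z*(-402) + x(-19) = (49/64)*(-402) + 14*(-19)**2 = -9849/32 + 14*361 = -9849/32 + 5054 = 151879/32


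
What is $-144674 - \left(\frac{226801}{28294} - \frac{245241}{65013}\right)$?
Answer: $- \frac{88710806861529}{613159274} \approx -1.4468 \cdot 10^{5}$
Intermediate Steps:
$-144674 - \left(\frac{226801}{28294} - \frac{245241}{65013}\right) = -144674 - \left(226801 \cdot \frac{1}{28294} - \frac{81747}{21671}\right) = -144674 - \left(\frac{226801}{28294} - \frac{81747}{21671}\right) = -144674 - \frac{2602054853}{613159274} = - \frac{88710806861529}{613159274}$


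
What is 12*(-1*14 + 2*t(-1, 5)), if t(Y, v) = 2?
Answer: -120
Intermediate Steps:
12*(-1*14 + 2*t(-1, 5)) = 12*(-1*14 + 2*2) = 12*(-14 + 4) = 12*(-10) = -120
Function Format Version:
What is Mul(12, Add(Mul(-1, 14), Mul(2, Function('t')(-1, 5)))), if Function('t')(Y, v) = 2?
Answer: -120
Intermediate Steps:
Mul(12, Add(Mul(-1, 14), Mul(2, Function('t')(-1, 5)))) = Mul(12, Add(Mul(-1, 14), Mul(2, 2))) = Mul(12, Add(-14, 4)) = Mul(12, -10) = -120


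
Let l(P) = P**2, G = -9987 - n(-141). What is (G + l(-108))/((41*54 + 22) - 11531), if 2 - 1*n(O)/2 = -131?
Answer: -1411/9295 ≈ -0.15180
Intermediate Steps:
n(O) = 266 (n(O) = 4 - 2*(-131) = 4 + 262 = 266)
G = -10253 (G = -9987 - 1*266 = -9987 - 266 = -10253)
(G + l(-108))/((41*54 + 22) - 11531) = (-10253 + (-108)**2)/((41*54 + 22) - 11531) = (-10253 + 11664)/((2214 + 22) - 11531) = 1411/(2236 - 11531) = 1411/(-9295) = 1411*(-1/9295) = -1411/9295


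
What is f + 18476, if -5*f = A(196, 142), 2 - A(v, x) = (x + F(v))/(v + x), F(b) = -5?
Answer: 31223901/1690 ≈ 18476.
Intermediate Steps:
A(v, x) = 2 - (-5 + x)/(v + x) (A(v, x) = 2 - (x - 5)/(v + x) = 2 - (-5 + x)/(v + x))
f = -539/1690 (f = -(5 + 142 + 2*196)/(5*(196 + 142)) = -(5 + 142 + 392)/(5*338) = -539/1690 ≈ -0.31893)
f + 18476 = -539/1690 + 18476 = 31223901/1690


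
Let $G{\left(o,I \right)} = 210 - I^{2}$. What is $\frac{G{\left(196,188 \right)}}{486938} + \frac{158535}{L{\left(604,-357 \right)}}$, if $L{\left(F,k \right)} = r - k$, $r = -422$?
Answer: $- \frac{593838458}{243469} \approx -2439.1$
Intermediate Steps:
$L{\left(F,k \right)} = -422 - k$
$\frac{G{\left(196,188 \right)}}{486938} + \frac{158535}{L{\left(604,-357 \right)}} = \frac{210 - 188^{2}}{486938} + \frac{158535}{-422 - -357} = \left(210 - 35344\right) \frac{1}{486938} + \frac{158535}{-422 + 357} = \left(210 - 35344\right) \frac{1}{486938} + \frac{158535}{-65} = \left(-35134\right) \frac{1}{486938} + 158535 \left(- \frac{1}{65}\right) = - \frac{17567}{243469} - 2439 = - \frac{593838458}{243469}$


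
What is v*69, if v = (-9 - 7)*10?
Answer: -11040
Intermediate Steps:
v = -160 (v = -16*10 = -160)
v*69 = -160*69 = -11040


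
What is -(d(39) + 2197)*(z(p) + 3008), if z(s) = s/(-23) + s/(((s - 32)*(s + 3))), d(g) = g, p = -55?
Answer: -13469146753/2001 ≈ -6.7312e+6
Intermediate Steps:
z(s) = -s/23 + s/((-32 + s)*(3 + s)) (z(s) = s*(-1/23) + s/(((-32 + s)*(3 + s))) = -s/23 + s*(1/((-32 + s)*(3 + s))) = -s/23 + s/((-32 + s)*(3 + s)))
-(d(39) + 2197)*(z(p) + 3008) = -(39 + 2197)*((1/23)*(-55)*(119 - 1*(-55)² + 29*(-55))/(-96 + (-55)² - 29*(-55)) + 3008) = -2236*((1/23)*(-55)*(119 - 1*3025 - 1595)/(-96 + 3025 + 1595) + 3008) = -2236*((1/23)*(-55)*(119 - 3025 - 1595)/4524 + 3008) = -2236*((1/23)*(-55)*(1/4524)*(-4501) + 3008) = -2236*(247555/104052 + 3008) = -2236*313235971/104052 = -1*13469146753/2001 = -13469146753/2001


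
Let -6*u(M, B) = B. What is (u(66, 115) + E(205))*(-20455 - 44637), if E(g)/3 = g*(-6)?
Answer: 724311230/3 ≈ 2.4144e+8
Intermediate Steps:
u(M, B) = -B/6
E(g) = -18*g (E(g) = 3*(g*(-6)) = 3*(-6*g) = -18*g)
(u(66, 115) + E(205))*(-20455 - 44637) = (-⅙*115 - 18*205)*(-20455 - 44637) = (-115/6 - 3690)*(-65092) = -22255/6*(-65092) = 724311230/3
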